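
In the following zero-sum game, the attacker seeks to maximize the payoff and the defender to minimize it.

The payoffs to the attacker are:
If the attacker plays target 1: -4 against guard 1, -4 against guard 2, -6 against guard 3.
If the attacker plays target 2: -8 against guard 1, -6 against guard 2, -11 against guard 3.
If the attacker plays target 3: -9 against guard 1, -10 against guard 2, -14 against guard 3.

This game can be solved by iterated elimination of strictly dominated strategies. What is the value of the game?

-6

Column guard 1 is strictly dominated by guard 3 for the defender (-6<-4, -11<-8, -14<-9); eliminate guard 1.
Column guard 2 is strictly dominated by guard 3 for the defender (-6<-4, -11<-6, -14<-10); eliminate guard 2.
Row target 2 is strictly dominated by row target 1 (-6>-11); eliminate target 2.
Row target 3 is strictly dominated by row target 1 (-6>-14); eliminate target 3.
Only (target 1, guard 3) remains, with payoff -6.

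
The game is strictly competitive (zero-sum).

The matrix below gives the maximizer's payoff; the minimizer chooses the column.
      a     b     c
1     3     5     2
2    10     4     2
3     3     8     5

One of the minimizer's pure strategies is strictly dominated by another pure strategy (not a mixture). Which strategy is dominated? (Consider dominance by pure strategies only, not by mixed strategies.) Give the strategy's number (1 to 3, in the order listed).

2

The minimizer prefers columns that give the maximizer less. Compare b with c: 2 < 5, 2 < 4, 5 < 8.
So c strictly dominates b for the minimizer; b is strictly dominated.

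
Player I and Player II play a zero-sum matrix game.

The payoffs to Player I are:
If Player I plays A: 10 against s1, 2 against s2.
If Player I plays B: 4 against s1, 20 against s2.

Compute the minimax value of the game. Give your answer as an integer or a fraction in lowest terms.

Row minima are 2 and 4, so Player I's maximin is 4; column maxima are 10 and 20, so Player II's minimax is 10. These differ, so the equilibrium is in mixed strategies.
Let Player I play A with probability p. Player II is indifferent when 10p + 4(1−p) = 2p + 20(1−p), giving p = 2/3.
Let Player II play s1 with probability q. Player I is indifferent when 10q + 2(1−q) = 4q + 20(1−q), giving q = 3/4.
The value is 10·(3/4) + (2)·(1/4) = 8.

8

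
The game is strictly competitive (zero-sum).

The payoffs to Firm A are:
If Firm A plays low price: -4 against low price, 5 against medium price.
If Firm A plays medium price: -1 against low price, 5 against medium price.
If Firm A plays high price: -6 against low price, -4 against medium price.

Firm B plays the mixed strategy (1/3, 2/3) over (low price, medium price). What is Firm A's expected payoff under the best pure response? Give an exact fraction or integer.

low price: (-4)·(1/3) + (5)·(2/3) = 2.
medium price: (-1)·(1/3) + (5)·(2/3) = 3.
high price: (-6)·(1/3) + (-4)·(2/3) = -14/3.
The best pure response is medium price with expected payoff 3.

3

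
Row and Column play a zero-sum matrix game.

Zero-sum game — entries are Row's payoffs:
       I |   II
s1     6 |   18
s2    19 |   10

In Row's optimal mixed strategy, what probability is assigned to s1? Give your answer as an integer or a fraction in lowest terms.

Row minima are 6 and 10, so Row's maximin is 10; column maxima are 19 and 18, so Column's minimax is 18. These differ, so the equilibrium is in mixed strategies.
Let Row play s1 with probability p. Column is indifferent when 6p + 19(1−p) = 18p + 10(1−p), giving p = 3/7.

3/7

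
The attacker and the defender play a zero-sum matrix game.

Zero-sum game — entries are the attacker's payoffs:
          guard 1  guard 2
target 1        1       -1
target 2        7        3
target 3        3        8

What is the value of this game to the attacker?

Row target 1 is strictly dominated by row target 2, so the attacker never plays it.
The remaining 2×2 game on (target 2, target 3) × (guard 1, guard 2) has no saddle point. Let the attacker play target 2 with probability p; indifference gives 7p + 3(1−p) = 3p + 8(1−p), so p = 5/9.
Similarly the defender's optimal q on guard 1 is 5/9, and the value is 7·(5/9) + (3)·(4/9) = 47/9.

47/9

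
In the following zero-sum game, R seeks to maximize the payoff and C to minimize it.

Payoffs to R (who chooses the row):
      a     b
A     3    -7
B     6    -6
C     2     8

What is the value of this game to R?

Row A is strictly dominated by row B, so R never plays it.
The remaining 2×2 game on (B, C) × (a, b) has no saddle point. Let R play B with probability p; indifference gives 6p + 2(1−p) = −6p + 8(1−p), so p = 1/3.
Similarly C's optimal q on a is 7/9, and the value is 6·(7/9) + (-6)·(2/9) = 10/3.

10/3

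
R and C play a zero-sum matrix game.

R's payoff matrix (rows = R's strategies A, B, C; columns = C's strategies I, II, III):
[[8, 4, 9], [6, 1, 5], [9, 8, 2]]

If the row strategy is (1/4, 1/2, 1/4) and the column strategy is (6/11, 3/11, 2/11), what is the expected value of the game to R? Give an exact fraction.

129/22

Against (6/11, 3/11, 2/11), each row's expected payoff is A: 78/11; B: 49/11; C: 82/11.
Taking the (1/4, 1/2, 1/4)-weighted average: (1/4)·(78/11) + (1/2)·(49/11) + (1/4)·(82/11) = 129/22.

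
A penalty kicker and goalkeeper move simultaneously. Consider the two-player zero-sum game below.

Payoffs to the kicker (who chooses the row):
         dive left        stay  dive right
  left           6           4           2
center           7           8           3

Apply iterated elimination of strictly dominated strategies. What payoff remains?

Column dive left is strictly dominated by dive right for the goalkeeper (2<6, 3<7); eliminate dive left.
Column stay is strictly dominated by dive right for the goalkeeper (2<4, 3<8); eliminate stay.
Row left is strictly dominated by row center (3>2); eliminate left.
Only (center, dive right) remains, with payoff 3.

3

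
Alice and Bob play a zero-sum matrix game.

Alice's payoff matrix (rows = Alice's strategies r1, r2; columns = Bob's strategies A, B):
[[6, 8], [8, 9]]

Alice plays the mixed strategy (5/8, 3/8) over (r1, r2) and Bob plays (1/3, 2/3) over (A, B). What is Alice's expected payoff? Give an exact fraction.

Against (1/3, 2/3), each row's expected payoff is r1: 22/3; r2: 26/3.
Taking the (5/8, 3/8)-weighted average: (5/8)·(22/3) + (3/8)·(26/3) = 47/6.

47/6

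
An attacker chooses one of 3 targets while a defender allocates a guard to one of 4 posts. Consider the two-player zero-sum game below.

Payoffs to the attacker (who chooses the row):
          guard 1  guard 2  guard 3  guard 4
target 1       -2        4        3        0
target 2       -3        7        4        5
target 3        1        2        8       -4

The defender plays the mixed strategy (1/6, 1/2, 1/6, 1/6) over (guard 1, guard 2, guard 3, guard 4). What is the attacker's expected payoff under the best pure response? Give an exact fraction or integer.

9/2

target 1: (-2)·(1/6) + (4)·(1/2) + (3)·(1/6) + (0)·(1/6) = 13/6.
target 2: (-3)·(1/6) + (7)·(1/2) + (4)·(1/6) + (5)·(1/6) = 9/2.
target 3: (1)·(1/6) + (2)·(1/2) + (8)·(1/6) + (-4)·(1/6) = 11/6.
The best pure response is target 2 with expected payoff 9/2.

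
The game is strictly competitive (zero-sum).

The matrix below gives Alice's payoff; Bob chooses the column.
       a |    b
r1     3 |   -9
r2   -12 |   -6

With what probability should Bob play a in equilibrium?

1/6

Row minima are -9 and -12, so Alice's maximin is -9; column maxima are 3 and -6, so Bob's minimax is -6. These differ, so the equilibrium is in mixed strategies.
Let Bob play a with probability q. Alice is indifferent when 3q − 9(1−q) = −12q − 6(1−q), giving q = 1/6.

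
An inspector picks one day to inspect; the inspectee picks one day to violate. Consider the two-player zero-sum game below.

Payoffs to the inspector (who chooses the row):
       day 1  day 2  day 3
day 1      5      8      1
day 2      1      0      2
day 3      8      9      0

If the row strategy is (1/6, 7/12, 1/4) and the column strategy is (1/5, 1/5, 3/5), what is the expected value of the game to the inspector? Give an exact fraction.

Against (1/5, 1/5, 3/5), each row's expected payoff is day 1: 16/5; day 2: 7/5; day 3: 17/5.
Taking the (1/6, 7/12, 1/4)-weighted average: (1/6)·(16/5) + (7/12)·(7/5) + (1/4)·(17/5) = 11/5.

11/5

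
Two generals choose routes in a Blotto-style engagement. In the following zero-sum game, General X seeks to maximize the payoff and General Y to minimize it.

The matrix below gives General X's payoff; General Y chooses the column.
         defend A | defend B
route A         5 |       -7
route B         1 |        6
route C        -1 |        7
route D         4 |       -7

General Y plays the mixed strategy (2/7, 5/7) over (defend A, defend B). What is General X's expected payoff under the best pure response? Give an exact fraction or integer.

33/7

route A: (5)·(2/7) + (-7)·(5/7) = -25/7.
route B: (1)·(2/7) + (6)·(5/7) = 32/7.
route C: (-1)·(2/7) + (7)·(5/7) = 33/7.
route D: (4)·(2/7) + (-7)·(5/7) = -27/7.
The best pure response is route C with expected payoff 33/7.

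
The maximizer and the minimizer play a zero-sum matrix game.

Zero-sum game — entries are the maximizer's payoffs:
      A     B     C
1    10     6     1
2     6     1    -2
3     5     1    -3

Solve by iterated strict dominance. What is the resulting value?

Column A is strictly dominated by B for the minimizer (6<10, 1<6, 1<5); eliminate A.
Row 2 is strictly dominated by row 1 (6>1, 1>-2); eliminate 2.
Row 3 is strictly dominated by row 1 (6>1, 1>-3); eliminate 3.
Column B is strictly dominated by C for the minimizer (1<6); eliminate B.
Only (1, C) remains, with payoff 1.

1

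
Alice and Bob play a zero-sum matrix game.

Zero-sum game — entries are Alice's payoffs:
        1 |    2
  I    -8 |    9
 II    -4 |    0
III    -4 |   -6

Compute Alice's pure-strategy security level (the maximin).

The worst-case payoff for each row is I: -8, II: -4, III: -6.
The best of these is -4.

-4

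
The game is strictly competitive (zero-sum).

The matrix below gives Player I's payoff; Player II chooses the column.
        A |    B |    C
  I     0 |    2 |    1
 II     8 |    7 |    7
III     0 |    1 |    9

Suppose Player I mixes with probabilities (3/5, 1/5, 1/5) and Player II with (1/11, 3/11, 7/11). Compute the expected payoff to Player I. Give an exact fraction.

Against (1/11, 3/11, 7/11), each row's expected payoff is I: 13/11; II: 78/11; III: 6.
Taking the (3/5, 1/5, 1/5)-weighted average: (3/5)·(13/11) + (1/5)·(78/11) + (1/5)·(6) = 183/55.

183/55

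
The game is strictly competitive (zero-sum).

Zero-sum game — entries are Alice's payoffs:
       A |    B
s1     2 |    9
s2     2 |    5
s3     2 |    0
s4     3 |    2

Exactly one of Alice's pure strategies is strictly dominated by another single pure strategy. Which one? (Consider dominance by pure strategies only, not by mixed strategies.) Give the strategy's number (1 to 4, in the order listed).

3

Compare s3 with s4: 3 > 2, 2 > 0.
So s4 strictly dominates s3 for Alice; s3 is strictly dominated.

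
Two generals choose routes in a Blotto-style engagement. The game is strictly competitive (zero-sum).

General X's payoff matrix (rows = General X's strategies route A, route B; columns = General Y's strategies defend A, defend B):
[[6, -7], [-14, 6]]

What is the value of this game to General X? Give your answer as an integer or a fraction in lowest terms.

Row minima are -7 and -14, so General X's maximin is -7; column maxima are 6 and 6, so General Y's minimax is 6. These differ, so the equilibrium is in mixed strategies.
Let General X play route A with probability p. General Y is indifferent when 6p − 14(1−p) = −7p + 6(1−p), giving p = 20/33.
Let General Y play defend A with probability q. General X is indifferent when 6q − 7(1−q) = −14q + 6(1−q), giving q = 13/33.
The value is 6·(13/33) + (-7)·(20/33) = -62/33.

-62/33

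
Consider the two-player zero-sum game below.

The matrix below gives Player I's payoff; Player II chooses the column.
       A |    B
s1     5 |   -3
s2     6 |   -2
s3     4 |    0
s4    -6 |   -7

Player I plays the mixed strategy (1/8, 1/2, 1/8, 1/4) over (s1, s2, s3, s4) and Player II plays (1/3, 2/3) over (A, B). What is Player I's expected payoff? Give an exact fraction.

-29/24

Against (1/3, 2/3), each row's expected payoff is s1: -1/3; s2: 2/3; s3: 4/3; s4: -20/3.
Taking the (1/8, 1/2, 1/8, 1/4)-weighted average: (1/8)·(-1/3) + (1/2)·(2/3) + (1/8)·(4/3) + (1/4)·(-20/3) = -29/24.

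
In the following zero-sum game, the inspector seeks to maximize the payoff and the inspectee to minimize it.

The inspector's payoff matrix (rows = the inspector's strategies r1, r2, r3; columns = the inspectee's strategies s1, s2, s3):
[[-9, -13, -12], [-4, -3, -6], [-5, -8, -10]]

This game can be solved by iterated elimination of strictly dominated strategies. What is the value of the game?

-6

Column s1 is strictly dominated by s3 for the inspectee (-12<-9, -6<-4, -10<-5); eliminate s1.
Row r1 is strictly dominated by row r2 (-3>-13, -6>-12); eliminate r1.
Column s2 is strictly dominated by s3 for the inspectee (-6<-3, -10<-8); eliminate s2.
Row r3 is strictly dominated by row r2 (-6>-10); eliminate r3.
Only (r2, s3) remains, with payoff -6.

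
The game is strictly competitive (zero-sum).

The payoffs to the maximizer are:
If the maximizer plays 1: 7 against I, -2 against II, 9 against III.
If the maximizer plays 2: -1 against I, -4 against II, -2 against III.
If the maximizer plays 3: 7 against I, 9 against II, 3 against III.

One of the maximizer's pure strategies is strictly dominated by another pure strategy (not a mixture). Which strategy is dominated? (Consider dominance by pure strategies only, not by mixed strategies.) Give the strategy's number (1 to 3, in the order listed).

2

Compare 2 with 1: 7 > -1, -2 > -4, 9 > -2.
So 1 strictly dominates 2 for the maximizer; 2 is strictly dominated.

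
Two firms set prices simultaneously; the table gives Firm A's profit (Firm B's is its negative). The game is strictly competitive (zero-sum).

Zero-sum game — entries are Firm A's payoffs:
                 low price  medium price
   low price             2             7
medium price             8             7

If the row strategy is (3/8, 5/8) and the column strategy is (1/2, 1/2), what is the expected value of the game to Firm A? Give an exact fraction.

Against (1/2, 1/2), each row's expected payoff is low price: 9/2; medium price: 15/2.
Taking the (3/8, 5/8)-weighted average: (3/8)·(9/2) + (5/8)·(15/2) = 51/8.

51/8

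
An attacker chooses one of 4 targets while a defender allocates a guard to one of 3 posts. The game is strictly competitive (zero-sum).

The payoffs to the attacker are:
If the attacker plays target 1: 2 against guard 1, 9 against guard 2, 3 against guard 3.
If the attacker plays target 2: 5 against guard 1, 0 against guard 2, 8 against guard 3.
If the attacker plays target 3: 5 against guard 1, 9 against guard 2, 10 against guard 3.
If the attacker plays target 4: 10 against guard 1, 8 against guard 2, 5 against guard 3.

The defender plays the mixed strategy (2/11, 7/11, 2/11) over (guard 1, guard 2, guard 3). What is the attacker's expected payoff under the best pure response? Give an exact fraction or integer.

target 1: (2)·(2/11) + (9)·(7/11) + (3)·(2/11) = 73/11.
target 2: (5)·(2/11) + (0)·(7/11) + (8)·(2/11) = 26/11.
target 3: (5)·(2/11) + (9)·(7/11) + (10)·(2/11) = 93/11.
target 4: (10)·(2/11) + (8)·(7/11) + (5)·(2/11) = 86/11.
The best pure response is target 3 with expected payoff 93/11.

93/11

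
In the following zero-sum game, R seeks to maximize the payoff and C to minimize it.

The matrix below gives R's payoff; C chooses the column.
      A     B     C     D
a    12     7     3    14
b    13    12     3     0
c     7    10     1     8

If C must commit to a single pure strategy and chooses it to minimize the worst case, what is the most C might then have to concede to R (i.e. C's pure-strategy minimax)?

3

The worst case (largest entry) in each column is A: 13, B: 12, C: 3, D: 14.
The best (smallest) of these is 3.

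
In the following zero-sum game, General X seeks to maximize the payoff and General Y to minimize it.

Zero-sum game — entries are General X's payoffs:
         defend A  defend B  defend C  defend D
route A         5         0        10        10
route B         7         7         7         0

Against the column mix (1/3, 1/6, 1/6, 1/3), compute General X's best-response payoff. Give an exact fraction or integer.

20/3

route A: (5)·(1/3) + (0)·(1/6) + (10)·(1/6) + (10)·(1/3) = 20/3.
route B: (7)·(1/3) + (7)·(1/6) + (7)·(1/6) + (0)·(1/3) = 14/3.
The best pure response is route A with expected payoff 20/3.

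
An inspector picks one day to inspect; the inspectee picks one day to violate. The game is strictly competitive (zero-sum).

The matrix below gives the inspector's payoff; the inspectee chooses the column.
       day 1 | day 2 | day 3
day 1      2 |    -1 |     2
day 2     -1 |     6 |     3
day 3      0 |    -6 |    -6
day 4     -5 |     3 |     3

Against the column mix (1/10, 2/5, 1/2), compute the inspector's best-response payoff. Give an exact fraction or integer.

day 1: (2)·(1/10) + (-1)·(2/5) + (2)·(1/2) = 4/5.
day 2: (-1)·(1/10) + (6)·(2/5) + (3)·(1/2) = 19/5.
day 3: (0)·(1/10) + (-6)·(2/5) + (-6)·(1/2) = -27/5.
day 4: (-5)·(1/10) + (3)·(2/5) + (3)·(1/2) = 11/5.
The best pure response is day 2 with expected payoff 19/5.

19/5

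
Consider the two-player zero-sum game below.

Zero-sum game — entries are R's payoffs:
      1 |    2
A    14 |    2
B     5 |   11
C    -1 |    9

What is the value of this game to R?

Row C is strictly dominated by row B, so R never plays it.
The remaining 2×2 game on (A, B) × (1, 2) has no saddle point. Let R play A with probability p; indifference gives 14p + 5(1−p) = 2p + 11(1−p), so p = 1/3.
Similarly C's optimal q on 1 is 1/2, and the value is 14·(1/2) + (2)·(1/2) = 8.

8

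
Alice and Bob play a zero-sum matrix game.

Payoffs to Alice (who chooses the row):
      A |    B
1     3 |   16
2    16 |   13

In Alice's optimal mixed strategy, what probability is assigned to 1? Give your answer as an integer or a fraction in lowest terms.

3/16

Row minima are 3 and 13, so Alice's maximin is 13; column maxima are 16 and 16, so Bob's minimax is 16. These differ, so the equilibrium is in mixed strategies.
Let Alice play 1 with probability p. Bob is indifferent when 3p + 16(1−p) = 16p + 13(1−p), giving p = 3/16.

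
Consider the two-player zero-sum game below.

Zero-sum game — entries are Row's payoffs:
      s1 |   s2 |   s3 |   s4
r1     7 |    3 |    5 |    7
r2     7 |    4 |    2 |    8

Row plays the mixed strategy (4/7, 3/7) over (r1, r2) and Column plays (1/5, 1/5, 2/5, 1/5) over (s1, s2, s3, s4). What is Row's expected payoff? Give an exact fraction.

177/35

Against (1/5, 1/5, 2/5, 1/5), each row's expected payoff is r1: 27/5; r2: 23/5.
Taking the (4/7, 3/7)-weighted average: (4/7)·(27/5) + (3/7)·(23/5) = 177/35.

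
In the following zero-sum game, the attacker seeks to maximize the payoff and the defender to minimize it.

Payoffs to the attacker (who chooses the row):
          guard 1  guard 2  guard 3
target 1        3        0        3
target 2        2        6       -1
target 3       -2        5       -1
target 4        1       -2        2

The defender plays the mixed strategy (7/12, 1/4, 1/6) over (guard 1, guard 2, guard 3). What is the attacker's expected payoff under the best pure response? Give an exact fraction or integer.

target 1: (3)·(7/12) + (0)·(1/4) + (3)·(1/6) = 9/4.
target 2: (2)·(7/12) + (6)·(1/4) + (-1)·(1/6) = 5/2.
target 3: (-2)·(7/12) + (5)·(1/4) + (-1)·(1/6) = -1/12.
target 4: (1)·(7/12) + (-2)·(1/4) + (2)·(1/6) = 5/12.
The best pure response is target 2 with expected payoff 5/2.

5/2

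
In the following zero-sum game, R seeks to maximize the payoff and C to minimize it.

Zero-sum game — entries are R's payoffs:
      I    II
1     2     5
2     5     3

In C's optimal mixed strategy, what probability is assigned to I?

Row minima are 2 and 3, so R's maximin is 3; column maxima are 5 and 5, so C's minimax is 5. These differ, so the equilibrium is in mixed strategies.
Let C play I with probability q. R is indifferent when 2q + 5(1−q) = 5q + 3(1−q), giving q = 2/5.

2/5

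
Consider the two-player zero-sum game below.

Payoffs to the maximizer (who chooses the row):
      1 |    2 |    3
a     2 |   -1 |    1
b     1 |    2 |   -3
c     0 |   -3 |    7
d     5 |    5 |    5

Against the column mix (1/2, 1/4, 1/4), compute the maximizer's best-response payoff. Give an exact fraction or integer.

5

a: (2)·(1/2) + (-1)·(1/4) + (1)·(1/4) = 1.
b: (1)·(1/2) + (2)·(1/4) + (-3)·(1/4) = 1/4.
c: (0)·(1/2) + (-3)·(1/4) + (7)·(1/4) = 1.
d: (5)·(1/2) + (5)·(1/4) + (5)·(1/4) = 5.
The best pure response is d with expected payoff 5.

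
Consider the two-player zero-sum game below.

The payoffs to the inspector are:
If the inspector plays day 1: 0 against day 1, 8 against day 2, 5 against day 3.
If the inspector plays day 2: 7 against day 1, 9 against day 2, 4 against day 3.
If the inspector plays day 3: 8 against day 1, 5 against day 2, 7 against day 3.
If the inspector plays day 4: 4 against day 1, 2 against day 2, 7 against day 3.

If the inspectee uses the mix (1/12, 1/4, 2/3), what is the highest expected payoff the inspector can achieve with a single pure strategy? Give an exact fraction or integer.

day 1: (0)·(1/12) + (8)·(1/4) + (5)·(2/3) = 16/3.
day 2: (7)·(1/12) + (9)·(1/4) + (4)·(2/3) = 11/2.
day 3: (8)·(1/12) + (5)·(1/4) + (7)·(2/3) = 79/12.
day 4: (4)·(1/12) + (2)·(1/4) + (7)·(2/3) = 11/2.
The best pure response is day 3 with expected payoff 79/12.

79/12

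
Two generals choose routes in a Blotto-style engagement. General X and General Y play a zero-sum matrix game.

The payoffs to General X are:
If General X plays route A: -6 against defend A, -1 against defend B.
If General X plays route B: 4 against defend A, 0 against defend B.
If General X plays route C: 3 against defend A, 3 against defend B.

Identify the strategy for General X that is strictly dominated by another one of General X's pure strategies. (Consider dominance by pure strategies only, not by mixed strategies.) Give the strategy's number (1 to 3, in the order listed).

Compare route A with route B: 4 > -6, 0 > -1.
So route B strictly dominates route A for General X; route A is strictly dominated.

1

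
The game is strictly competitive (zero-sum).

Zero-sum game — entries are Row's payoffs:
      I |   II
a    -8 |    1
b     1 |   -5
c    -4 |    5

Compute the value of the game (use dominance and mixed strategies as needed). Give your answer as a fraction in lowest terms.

-1

Row a is strictly dominated by row c, so Row never plays it.
The remaining 2×2 game on (b, c) × (I, II) has no saddle point. Let Row play b with probability p; indifference gives p − 4(1−p) = −5p + 5(1−p), so p = 3/5.
Similarly Column's optimal q on I is 2/3, and the value is 1·(2/3) + (-5)·(1/3) = -1.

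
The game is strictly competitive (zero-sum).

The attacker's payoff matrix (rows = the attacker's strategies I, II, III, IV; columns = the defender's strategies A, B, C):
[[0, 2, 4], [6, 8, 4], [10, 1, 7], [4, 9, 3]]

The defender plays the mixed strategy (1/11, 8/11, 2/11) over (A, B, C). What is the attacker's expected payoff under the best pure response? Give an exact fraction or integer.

I: (0)·(1/11) + (2)·(8/11) + (4)·(2/11) = 24/11.
II: (6)·(1/11) + (8)·(8/11) + (4)·(2/11) = 78/11.
III: (10)·(1/11) + (1)·(8/11) + (7)·(2/11) = 32/11.
IV: (4)·(1/11) + (9)·(8/11) + (3)·(2/11) = 82/11.
The best pure response is IV with expected payoff 82/11.

82/11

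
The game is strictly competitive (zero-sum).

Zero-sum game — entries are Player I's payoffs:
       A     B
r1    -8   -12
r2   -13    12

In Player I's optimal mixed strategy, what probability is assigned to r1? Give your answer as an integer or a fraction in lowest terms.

Row minima are -12 and -13, so Player I's maximin is -12; column maxima are -8 and 12, so Player II's minimax is -8. These differ, so the equilibrium is in mixed strategies.
Let Player I play r1 with probability p. Player II is indifferent when −8p − 13(1−p) = −12p + 12(1−p), giving p = 25/29.

25/29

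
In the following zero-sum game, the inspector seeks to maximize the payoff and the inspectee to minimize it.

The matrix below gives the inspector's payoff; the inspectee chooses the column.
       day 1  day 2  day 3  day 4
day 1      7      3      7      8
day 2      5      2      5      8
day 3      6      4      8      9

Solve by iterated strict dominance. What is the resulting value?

4

Row day 2 is strictly dominated by row day 3 (6>5, 4>2, 8>5, 9>8); eliminate day 2.
Column day 4 is strictly dominated by day 1 for the inspectee (7<8, 6<9); eliminate day 4.
Column day 1 is strictly dominated by day 2 for the inspectee (3<7, 4<6); eliminate day 1.
Row day 1 is strictly dominated by row day 3 (4>3, 8>7); eliminate day 1.
Column day 3 is strictly dominated by day 2 for the inspectee (4<8); eliminate day 3.
Only (day 3, day 2) remains, with payoff 4.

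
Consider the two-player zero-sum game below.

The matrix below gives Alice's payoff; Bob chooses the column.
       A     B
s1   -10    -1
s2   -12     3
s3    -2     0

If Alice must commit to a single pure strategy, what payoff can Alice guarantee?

The worst-case payoff for each row is s1: -10, s2: -12, s3: -2.
The best of these is -2.

-2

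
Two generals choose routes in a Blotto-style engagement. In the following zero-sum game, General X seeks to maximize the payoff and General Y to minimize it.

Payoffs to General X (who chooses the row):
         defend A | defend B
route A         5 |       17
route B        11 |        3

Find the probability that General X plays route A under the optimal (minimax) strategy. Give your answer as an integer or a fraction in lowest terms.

2/5

Row minima are 5 and 3, so General X's maximin is 5; column maxima are 11 and 17, so General Y's minimax is 11. These differ, so the equilibrium is in mixed strategies.
Let General X play route A with probability p. General Y is indifferent when 5p + 11(1−p) = 17p + 3(1−p), giving p = 2/5.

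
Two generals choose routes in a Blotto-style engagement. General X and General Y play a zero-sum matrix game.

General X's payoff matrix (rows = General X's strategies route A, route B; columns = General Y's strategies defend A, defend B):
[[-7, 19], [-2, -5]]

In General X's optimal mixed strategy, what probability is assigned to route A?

3/29

Row minima are -7 and -5, so General X's maximin is -5; column maxima are -2 and 19, so General Y's minimax is -2. These differ, so the equilibrium is in mixed strategies.
Let General X play route A with probability p. General Y is indifferent when −7p − 2(1−p) = 19p − 5(1−p), giving p = 3/29.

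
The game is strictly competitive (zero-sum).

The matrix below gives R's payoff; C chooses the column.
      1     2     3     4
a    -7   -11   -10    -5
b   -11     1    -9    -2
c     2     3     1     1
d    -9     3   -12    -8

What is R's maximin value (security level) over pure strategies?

The worst-case payoff for each row is a: -11, b: -11, c: 1, d: -12.
The best of these is 1.

1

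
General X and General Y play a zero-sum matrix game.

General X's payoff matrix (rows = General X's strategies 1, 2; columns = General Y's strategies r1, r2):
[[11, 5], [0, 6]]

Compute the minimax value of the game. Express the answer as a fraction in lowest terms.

Row minima are 5 and 0, so General X's maximin is 5; column maxima are 11 and 6, so General Y's minimax is 6. These differ, so the equilibrium is in mixed strategies.
Let General X play 1 with probability p. General Y is indifferent when 11p = 5p + 6(1−p), giving p = 1/2.
Let General Y play r1 with probability q. General X is indifferent when 11q + 5(1−q) = 6(1−q), giving q = 1/12.
The value is 11·(1/12) + (5)·(11/12) = 11/2.

11/2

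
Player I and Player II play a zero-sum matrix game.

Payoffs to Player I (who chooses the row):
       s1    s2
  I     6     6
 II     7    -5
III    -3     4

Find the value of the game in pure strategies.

6

Row minima: 6, -5, -3 → Player I's maximin is 6.
Column maxima: 7, 6 → Player II's minimax is 6.
They coincide at (I, s2), so the value is 6.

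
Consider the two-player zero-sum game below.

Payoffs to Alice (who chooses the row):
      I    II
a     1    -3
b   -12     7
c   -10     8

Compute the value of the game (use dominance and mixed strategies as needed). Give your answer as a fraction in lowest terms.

-1

Row b is strictly dominated by row c, so Alice never plays it.
The remaining 2×2 game on (a, c) × (I, II) has no saddle point. Let Alice play a with probability p; indifference gives p − 10(1−p) = −3p + 8(1−p), so p = 9/11.
Similarly Bob's optimal q on I is 1/2, and the value is 1·(1/2) + (-3)·(1/2) = -1.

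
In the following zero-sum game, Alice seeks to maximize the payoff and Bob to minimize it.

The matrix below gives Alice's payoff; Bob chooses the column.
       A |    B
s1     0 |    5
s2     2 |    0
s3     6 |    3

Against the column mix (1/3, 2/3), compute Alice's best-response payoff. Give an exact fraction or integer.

4

s1: (0)·(1/3) + (5)·(2/3) = 10/3.
s2: (2)·(1/3) + (0)·(2/3) = 2/3.
s3: (6)·(1/3) + (3)·(2/3) = 4.
The best pure response is s3 with expected payoff 4.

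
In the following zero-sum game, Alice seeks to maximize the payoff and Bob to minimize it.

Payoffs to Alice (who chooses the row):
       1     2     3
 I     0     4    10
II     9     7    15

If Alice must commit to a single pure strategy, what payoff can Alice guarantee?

The worst-case payoff for each row is I: 0, II: 7.
The best of these is 7.

7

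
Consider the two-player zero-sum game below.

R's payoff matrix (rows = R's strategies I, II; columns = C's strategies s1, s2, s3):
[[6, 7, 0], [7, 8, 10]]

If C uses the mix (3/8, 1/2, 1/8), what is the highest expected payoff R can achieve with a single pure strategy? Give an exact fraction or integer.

63/8

I: (6)·(3/8) + (7)·(1/2) + (0)·(1/8) = 23/4.
II: (7)·(3/8) + (8)·(1/2) + (10)·(1/8) = 63/8.
The best pure response is II with expected payoff 63/8.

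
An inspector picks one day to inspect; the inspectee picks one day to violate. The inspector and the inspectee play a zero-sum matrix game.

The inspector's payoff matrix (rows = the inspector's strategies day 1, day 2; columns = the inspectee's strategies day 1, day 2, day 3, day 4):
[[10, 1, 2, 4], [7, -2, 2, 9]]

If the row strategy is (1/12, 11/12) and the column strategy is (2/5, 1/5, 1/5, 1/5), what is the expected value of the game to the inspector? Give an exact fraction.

14/3

Against (2/5, 1/5, 1/5, 1/5), each row's expected payoff is day 1: 27/5; day 2: 23/5.
Taking the (1/12, 11/12)-weighted average: (1/12)·(27/5) + (11/12)·(23/5) = 14/3.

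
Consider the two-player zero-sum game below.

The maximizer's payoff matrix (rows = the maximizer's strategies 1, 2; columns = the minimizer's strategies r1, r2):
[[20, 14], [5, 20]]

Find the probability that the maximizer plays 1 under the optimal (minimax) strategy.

5/7

Row minima are 14 and 5, so the maximizer's maximin is 14; column maxima are 20 and 20, so the minimizer's minimax is 20. These differ, so the equilibrium is in mixed strategies.
Let the maximizer play 1 with probability p. The minimizer is indifferent when 20p + 5(1−p) = 14p + 20(1−p), giving p = 5/7.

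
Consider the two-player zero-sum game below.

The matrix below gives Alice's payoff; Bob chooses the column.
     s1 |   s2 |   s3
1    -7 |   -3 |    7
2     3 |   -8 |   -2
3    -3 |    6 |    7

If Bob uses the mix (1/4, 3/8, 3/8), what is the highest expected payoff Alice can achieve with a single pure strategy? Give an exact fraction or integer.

1: (-7)·(1/4) + (-3)·(3/8) + (7)·(3/8) = -1/4.
2: (3)·(1/4) + (-8)·(3/8) + (-2)·(3/8) = -3.
3: (-3)·(1/4) + (6)·(3/8) + (7)·(3/8) = 33/8.
The best pure response is 3 with expected payoff 33/8.

33/8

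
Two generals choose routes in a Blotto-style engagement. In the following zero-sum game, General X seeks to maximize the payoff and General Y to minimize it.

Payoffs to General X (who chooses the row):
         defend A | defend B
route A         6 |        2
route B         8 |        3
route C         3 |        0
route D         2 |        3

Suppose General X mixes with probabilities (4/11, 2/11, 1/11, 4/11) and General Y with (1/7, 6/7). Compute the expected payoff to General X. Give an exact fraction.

207/77

Against (1/7, 6/7), each row's expected payoff is route A: 18/7; route B: 26/7; route C: 3/7; route D: 20/7.
Taking the (4/11, 2/11, 1/11, 4/11)-weighted average: (4/11)·(18/7) + (2/11)·(26/7) + (1/11)·(3/7) + (4/11)·(20/7) = 207/77.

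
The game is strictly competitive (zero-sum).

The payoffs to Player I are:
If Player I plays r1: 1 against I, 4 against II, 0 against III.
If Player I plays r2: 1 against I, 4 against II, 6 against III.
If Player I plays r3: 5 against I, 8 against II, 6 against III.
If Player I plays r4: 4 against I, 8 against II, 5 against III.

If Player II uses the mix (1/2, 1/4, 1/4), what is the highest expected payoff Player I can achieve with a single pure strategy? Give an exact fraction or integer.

r1: (1)·(1/2) + (4)·(1/4) + (0)·(1/4) = 3/2.
r2: (1)·(1/2) + (4)·(1/4) + (6)·(1/4) = 3.
r3: (5)·(1/2) + (8)·(1/4) + (6)·(1/4) = 6.
r4: (4)·(1/2) + (8)·(1/4) + (5)·(1/4) = 21/4.
The best pure response is r3 with expected payoff 6.

6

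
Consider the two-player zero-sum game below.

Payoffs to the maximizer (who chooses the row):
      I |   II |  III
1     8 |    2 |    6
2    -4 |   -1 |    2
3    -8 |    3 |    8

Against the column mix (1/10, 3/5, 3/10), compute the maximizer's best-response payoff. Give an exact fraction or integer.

1: (8)·(1/10) + (2)·(3/5) + (6)·(3/10) = 19/5.
2: (-4)·(1/10) + (-1)·(3/5) + (2)·(3/10) = -2/5.
3: (-8)·(1/10) + (3)·(3/5) + (8)·(3/10) = 17/5.
The best pure response is 1 with expected payoff 19/5.

19/5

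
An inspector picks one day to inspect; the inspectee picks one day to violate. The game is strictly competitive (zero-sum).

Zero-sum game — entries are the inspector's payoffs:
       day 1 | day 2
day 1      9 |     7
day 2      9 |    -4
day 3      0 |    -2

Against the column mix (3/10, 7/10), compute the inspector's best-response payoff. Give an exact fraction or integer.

38/5

day 1: (9)·(3/10) + (7)·(7/10) = 38/5.
day 2: (9)·(3/10) + (-4)·(7/10) = -1/10.
day 3: (0)·(3/10) + (-2)·(7/10) = -7/5.
The best pure response is day 1 with expected payoff 38/5.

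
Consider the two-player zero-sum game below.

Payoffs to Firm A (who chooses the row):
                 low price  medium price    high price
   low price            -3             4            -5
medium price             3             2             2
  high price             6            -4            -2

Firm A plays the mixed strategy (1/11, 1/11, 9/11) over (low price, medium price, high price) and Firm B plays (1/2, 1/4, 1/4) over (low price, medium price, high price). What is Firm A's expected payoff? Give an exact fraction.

57/44

Against (1/2, 1/4, 1/4), each row's expected payoff is low price: -7/4; medium price: 5/2; high price: 3/2.
Taking the (1/11, 1/11, 9/11)-weighted average: (1/11)·(-7/4) + (1/11)·(5/2) + (9/11)·(3/2) = 57/44.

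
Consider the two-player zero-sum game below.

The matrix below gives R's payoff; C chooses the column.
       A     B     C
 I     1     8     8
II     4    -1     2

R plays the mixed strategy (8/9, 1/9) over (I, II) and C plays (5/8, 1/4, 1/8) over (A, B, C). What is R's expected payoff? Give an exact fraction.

Against (5/8, 1/4, 1/8), each row's expected payoff is I: 29/8; II: 5/2.
Taking the (8/9, 1/9)-weighted average: (8/9)·(29/8) + (1/9)·(5/2) = 7/2.

7/2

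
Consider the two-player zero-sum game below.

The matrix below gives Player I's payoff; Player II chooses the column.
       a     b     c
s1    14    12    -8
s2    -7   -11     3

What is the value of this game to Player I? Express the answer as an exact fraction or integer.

Column a is strictly dominated by b for Player II (it gives Player I more in every row).
The remaining 2×2 game on (s1, s2) × (b, c) has no saddle point. Let Player I play s1 with probability p; indifference gives 12p − 11(1−p) = −8p + 3(1−p), so p = 7/17.
Similarly Player II's optimal q on b is 11/34, and the value is 12·(11/34) + (-8)·(23/34) = -26/17.

-26/17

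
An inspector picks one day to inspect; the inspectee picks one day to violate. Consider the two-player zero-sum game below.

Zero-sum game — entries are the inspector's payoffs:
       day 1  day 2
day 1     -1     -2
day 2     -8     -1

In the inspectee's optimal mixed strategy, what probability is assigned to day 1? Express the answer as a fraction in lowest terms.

1/8

Row minima are -2 and -8, so the inspector's maximin is -2; column maxima are -1 and -1, so the inspectee's minimax is -1. These differ, so the equilibrium is in mixed strategies.
Let the inspectee play day 1 with probability q. The inspector is indifferent when −q − 2(1−q) = −8q − (1−q), giving q = 1/8.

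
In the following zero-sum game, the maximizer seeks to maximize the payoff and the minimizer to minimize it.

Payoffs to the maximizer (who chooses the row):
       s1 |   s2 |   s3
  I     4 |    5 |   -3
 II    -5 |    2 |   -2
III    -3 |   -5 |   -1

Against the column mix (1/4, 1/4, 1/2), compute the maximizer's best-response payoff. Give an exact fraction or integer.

3/4

I: (4)·(1/4) + (5)·(1/4) + (-3)·(1/2) = 3/4.
II: (-5)·(1/4) + (2)·(1/4) + (-2)·(1/2) = -7/4.
III: (-3)·(1/4) + (-5)·(1/4) + (-1)·(1/2) = -5/2.
The best pure response is I with expected payoff 3/4.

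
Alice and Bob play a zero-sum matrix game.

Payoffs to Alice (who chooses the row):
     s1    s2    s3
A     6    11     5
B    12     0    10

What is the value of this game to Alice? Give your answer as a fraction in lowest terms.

55/8

Column s1 is strictly dominated by s3 for Bob (it gives Alice more in every row).
The remaining 2×2 game on (A, B) × (s2, s3) has no saddle point. Let Alice play A with probability p; indifference gives 11p = 5p + 10(1−p), so p = 5/8.
Similarly Bob's optimal q on s2 is 5/16, and the value is 11·(5/16) + (5)·(11/16) = 55/8.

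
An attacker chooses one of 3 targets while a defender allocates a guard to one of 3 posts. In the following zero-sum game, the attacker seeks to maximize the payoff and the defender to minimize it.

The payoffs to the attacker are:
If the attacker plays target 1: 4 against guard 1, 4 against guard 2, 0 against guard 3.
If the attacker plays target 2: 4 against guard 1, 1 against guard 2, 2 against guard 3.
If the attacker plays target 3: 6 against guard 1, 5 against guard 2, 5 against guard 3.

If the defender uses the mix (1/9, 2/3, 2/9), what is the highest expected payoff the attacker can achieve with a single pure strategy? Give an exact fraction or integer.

46/9

target 1: (4)·(1/9) + (4)·(2/3) + (0)·(2/9) = 28/9.
target 2: (4)·(1/9) + (1)·(2/3) + (2)·(2/9) = 14/9.
target 3: (6)·(1/9) + (5)·(2/3) + (5)·(2/9) = 46/9.
The best pure response is target 3 with expected payoff 46/9.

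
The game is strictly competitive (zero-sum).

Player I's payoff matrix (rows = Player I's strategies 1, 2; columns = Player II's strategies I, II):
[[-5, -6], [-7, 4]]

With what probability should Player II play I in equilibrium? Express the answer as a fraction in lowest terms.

5/6

Row minima are -6 and -7, so Player I's maximin is -6; column maxima are -5 and 4, so Player II's minimax is -5. These differ, so the equilibrium is in mixed strategies.
Let Player II play I with probability q. Player I is indifferent when −5q − 6(1−q) = −7q + 4(1−q), giving q = 5/6.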